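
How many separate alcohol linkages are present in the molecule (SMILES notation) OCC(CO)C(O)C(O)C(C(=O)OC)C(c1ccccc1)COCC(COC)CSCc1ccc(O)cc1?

Working along the chain:
  HOCH2: HO– on an sp³ carbon → alcohol.
  CH(CH2OH): pendant –CH2OH on an sp³ backbone C → alcohol.
  CH(OH): –OH on an sp³ carbon → alcohol (secondary).
  CH(OH): –OH on an sp³ carbon → alcohol (secondary).
  CH(COOCH3): pendant –COOCH3: carbonyl C bonded to C and –OCH3 → ester.
  CH(C6H5): pendant –C6H5: benzene ring → arene.
  CH2OCH2: C–O–C with sp³ carbons on both sides and no adjacent C=O → ether.
  CH(CH2OCH3): pendant –CH2OCH3: C–O–C linkage → ether.
  CH2SCH2: C–S–C linkage → sulfide (thioether).
  C6H4OH: –OH attached directly to an aromatic ring → phenol (not alcohol); the ring itself is an arene.
Alcohol appears at: HOCH2, CH(CH2OH), CH(OH), CH(OH) → 4.

4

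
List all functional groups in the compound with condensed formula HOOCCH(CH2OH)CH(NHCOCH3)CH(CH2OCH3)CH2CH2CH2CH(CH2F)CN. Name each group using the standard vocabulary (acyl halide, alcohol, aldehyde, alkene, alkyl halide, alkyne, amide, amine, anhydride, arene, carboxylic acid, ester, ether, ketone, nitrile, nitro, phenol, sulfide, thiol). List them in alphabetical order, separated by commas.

–COOH: carbonyl C bonded to –OH and C → carboxylic acid (the –OH is not a separate alcohol).
pendant –CH2OH on an sp³ backbone C → alcohol.
pendant –NHC(=O)CH3: N bonded to a carbonyl → amide (not amine).
pendant –CH2OCH3: C–O–C linkage → ether.
pendant –CH2X: halogen on sp³ carbon → alkyl halide.
–C≡N: carbon triple-bonded to nitrogen → nitrile.

alcohol, alkyl halide, amide, carboxylic acid, ether, nitrile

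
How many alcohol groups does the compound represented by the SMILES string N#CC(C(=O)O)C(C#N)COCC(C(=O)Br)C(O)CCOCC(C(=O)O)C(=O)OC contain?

Taking each segment in turn:
  N≡C: N≡C–: carbon triple-bonded to nitrogen → nitrile.
  CH(COOH): pendant –COOH: carbonyl C bonded to C and –OH → carboxylic acid.
  CH(CN): pendant –C≡N: nitrile.
  CH2OCH2: C–O–C with sp³ carbons on both sides and no adjacent C=O → ether.
  CH(COBr): pendant –C(=O)X: carbonyl C bonded to C and halogen → acyl halide.
  CH(OH): –OH on an sp³ carbon → alcohol (secondary).
  CH2OCH2: C–O–C with sp³ carbons on both sides and no adjacent C=O → ether.
  CH(COOH): pendant –COOH: carbonyl C bonded to C and –OH → carboxylic acid.
  COOCH3: –C(=O)OCH3: carbonyl C bonded to C and to –OCH3 → ester (not ketone + ether).
Alcohol appears at: CH(OH) → 1.

1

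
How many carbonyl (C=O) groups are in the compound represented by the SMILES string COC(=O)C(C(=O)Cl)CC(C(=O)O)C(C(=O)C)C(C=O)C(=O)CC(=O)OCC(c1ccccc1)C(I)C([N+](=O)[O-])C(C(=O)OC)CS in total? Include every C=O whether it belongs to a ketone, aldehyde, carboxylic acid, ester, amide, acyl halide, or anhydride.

8

CH3OOC: ester, 1 C=O (running total 1).
CH(COCl): acyl halide, 1 C=O (running total 2).
CH(COOH): carboxylic acid, 1 C=O (running total 3).
CH(COCH3): ketone, 1 C=O (running total 4).
CH(CHO): aldehyde, 1 C=O (running total 5).
CO: ketone, 1 C=O (running total 6).
CH2COOCH2: ester, 1 C=O (running total 7).
CH(COOCH3): ester, 1 C=O (running total 8).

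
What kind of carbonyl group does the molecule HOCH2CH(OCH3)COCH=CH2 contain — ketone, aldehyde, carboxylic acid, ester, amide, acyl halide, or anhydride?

The carbonyl is in the CO segment: –C(=O)– with carbon on both sides → ketone.

ketone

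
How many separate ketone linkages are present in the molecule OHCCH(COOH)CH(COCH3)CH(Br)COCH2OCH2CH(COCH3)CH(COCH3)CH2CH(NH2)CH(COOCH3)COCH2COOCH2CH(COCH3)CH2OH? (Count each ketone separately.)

Taking each segment in turn:
  OHC: terminal –CHO: carbonyl C bonded to H and C → aldehyde.
  CH(COOH): pendant –COOH: carbonyl C bonded to C and –OH → carboxylic acid.
  CH(COCH3): pendant –COCH3: carbonyl C bonded to two carbons → ketone.
  CH(Br): halogen on an sp³ carbon → alkyl halide.
  CO: –C(=O)– with carbon on both sides → ketone.
  CH2OCH2: C–O–C with sp³ carbons on both sides and no adjacent C=O → ether.
  CH(COCH3): pendant –COCH3: carbonyl C bonded to two carbons → ketone.
  CH(COCH3): pendant –COCH3: carbonyl C bonded to two carbons → ketone.
  CH(NH2): –NH2 on an sp³ carbon with no adjacent C=O → amine.
  CH(COOCH3): pendant –COOCH3: carbonyl C bonded to C and –OCH3 → ester.
  CO: –C(=O)– with carbon on both sides → ketone.
  CH2COOCH2: –C(=O)–O–C with C on the carbonyl side → ester.
  CH(COCH3): pendant –COCH3: carbonyl C bonded to two carbons → ketone.
  CH2OH: –OH on an sp³ carbon → alcohol.
Ketone appears at: CH(COCH3), CO, CH(COCH3), CH(COCH3), CO, CH(COCH3) → 6.

6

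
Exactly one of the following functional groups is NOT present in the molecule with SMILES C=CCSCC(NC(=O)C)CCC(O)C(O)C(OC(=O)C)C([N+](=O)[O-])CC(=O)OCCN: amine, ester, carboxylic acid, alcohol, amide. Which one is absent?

carboxylic acid

amine: present (CH2NH2 — –NH2 on an sp³ carbon with no adjacent C=O → amine).
amide: present (CH(NHCOCH3) — pendant –NHC(=O)CH3: N bonded to a carbonyl → amide (not amine)).
alcohol: present (CH(OH) — –OH on an sp³ carbon → alcohol (secondary)).
ester: present (CH(OCOCH3) — pendant –OC(=O)CH3: an acyloxy group → ester).
carboxylic acid: absent. In each of CH(OCOCH3) and CH2COOCH2, the acyl oxygen is bonded to carbon (–O–C), not to H, so this is an ester. In CH(NHCOCH3), the carbonyl is bonded to nitrogen, not to –OH; that is an amide.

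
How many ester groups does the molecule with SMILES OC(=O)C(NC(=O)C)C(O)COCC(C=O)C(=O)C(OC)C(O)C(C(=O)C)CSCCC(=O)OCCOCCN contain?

1

–COOH: carbonyl C bonded to –OH and C → carboxylic acid (the –OH is not a separate alcohol).
pendant –NHC(=O)CH3: N bonded to a carbonyl → amide (not amine).
–OH on an sp³ carbon → alcohol (secondary).
C–O–C with sp³ carbons on both sides and no adjacent C=O → ether.
pendant –CHO: carbonyl C bonded to C and H → aldehyde.
–C(=O)– with carbon on both sides → ketone.
pendant –OCH3: C–O–C with sp³ C, no adjacent C=O → ether.
–OH on an sp³ carbon → alcohol (secondary).
pendant –COCH3: carbonyl C bonded to two carbons → ketone.
C–S–C linkage → sulfide (thioether).
–C(=O)–O–C with C on the carbonyl side → ester.
C–O–C with sp³ carbons on both sides and no adjacent C=O → ether.
–NH2 on an sp³ carbon with no adjacent C=O → amine.
Ester appears at: CH2COOCH2 → 1.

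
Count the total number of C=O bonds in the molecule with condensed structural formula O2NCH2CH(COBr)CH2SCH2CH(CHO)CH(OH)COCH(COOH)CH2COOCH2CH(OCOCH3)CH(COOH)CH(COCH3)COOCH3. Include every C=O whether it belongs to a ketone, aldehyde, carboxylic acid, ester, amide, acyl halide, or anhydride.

CH(COBr): acyl halide, 1 C=O (running total 1).
CH(CHO): aldehyde, 1 C=O (running total 2).
CO: ketone, 1 C=O (running total 3).
CH(COOH): carboxylic acid, 1 C=O (running total 4).
CH2COOCH2: ester, 1 C=O (running total 5).
CH(OCOCH3): ester, 1 C=O (running total 6).
CH(COOH): carboxylic acid, 1 C=O (running total 7).
CH(COCH3): ketone, 1 C=O (running total 8).
COOCH3: ester, 1 C=O (running total 9).

9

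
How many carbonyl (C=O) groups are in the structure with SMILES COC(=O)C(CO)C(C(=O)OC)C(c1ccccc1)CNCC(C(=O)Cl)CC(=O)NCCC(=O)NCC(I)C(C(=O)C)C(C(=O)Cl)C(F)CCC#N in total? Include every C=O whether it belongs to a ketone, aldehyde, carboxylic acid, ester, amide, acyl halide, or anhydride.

7

CH3OOC: ester, 1 C=O (running total 1).
CH(COOCH3): ester, 1 C=O (running total 2).
CH(COCl): acyl halide, 1 C=O (running total 3).
CH2CONHCH2: amide, 1 C=O (running total 4).
CH2CONHCH2: amide, 1 C=O (running total 5).
CH(COCH3): ketone, 1 C=O (running total 6).
CH(COCl): acyl halide, 1 C=O (running total 7).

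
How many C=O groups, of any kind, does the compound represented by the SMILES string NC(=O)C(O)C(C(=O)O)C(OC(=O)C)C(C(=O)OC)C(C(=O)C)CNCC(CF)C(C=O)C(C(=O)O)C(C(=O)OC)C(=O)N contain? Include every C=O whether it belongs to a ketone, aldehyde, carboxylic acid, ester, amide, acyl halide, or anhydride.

9

H2NCO: amide, 1 C=O (running total 1).
CH(COOH): carboxylic acid, 1 C=O (running total 2).
CH(OCOCH3): ester, 1 C=O (running total 3).
CH(COOCH3): ester, 1 C=O (running total 4).
CH(COCH3): ketone, 1 C=O (running total 5).
CH(CHO): aldehyde, 1 C=O (running total 6).
CH(COOH): carboxylic acid, 1 C=O (running total 7).
CH(COOCH3): ester, 1 C=O (running total 8).
CONH2: amide, 1 C=O (running total 9).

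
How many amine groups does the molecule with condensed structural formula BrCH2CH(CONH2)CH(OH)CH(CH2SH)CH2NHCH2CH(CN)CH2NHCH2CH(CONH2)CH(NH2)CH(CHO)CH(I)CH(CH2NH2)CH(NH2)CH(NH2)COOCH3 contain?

Working along the chain:
  BrCH2: halogen on an sp³ carbon → alkyl halide.
  CH(CONH2): pendant –CONH2: carbonyl C bonded to C and N → amide.
  CH(OH): –OH on an sp³ carbon → alcohol (secondary).
  CH(CH2SH): pendant –CH2SH → thiol.
  CH2NHCH2: C–N–C with sp³ carbons and no adjacent C=O → amine (secondary).
  CH(CN): pendant –C≡N: nitrile.
  CH2NHCH2: C–N–C with sp³ carbons and no adjacent C=O → amine (secondary).
  CH(CONH2): pendant –CONH2: carbonyl C bonded to C and N → amide.
  CH(NH2): –NH2 on an sp³ carbon with no adjacent C=O → amine.
  CH(CHO): pendant –CHO: carbonyl C bonded to C and H → aldehyde.
  CH(I): halogen on an sp³ carbon → alkyl halide.
  CH(CH2NH2): pendant –CH2NH2: N on sp³ C, no adjacent C=O → amine.
  CH(NH2): –NH2 on an sp³ carbon with no adjacent C=O → amine.
  CH(NH2): –NH2 on an sp³ carbon with no adjacent C=O → amine.
  COOCH3: –C(=O)OCH3: carbonyl C bonded to C and to –OCH3 → ester (not ketone + ether).
Amine appears at: CH2NHCH2, CH2NHCH2, CH(NH2), CH(CH2NH2), CH(NH2), CH(NH2) → 6.

6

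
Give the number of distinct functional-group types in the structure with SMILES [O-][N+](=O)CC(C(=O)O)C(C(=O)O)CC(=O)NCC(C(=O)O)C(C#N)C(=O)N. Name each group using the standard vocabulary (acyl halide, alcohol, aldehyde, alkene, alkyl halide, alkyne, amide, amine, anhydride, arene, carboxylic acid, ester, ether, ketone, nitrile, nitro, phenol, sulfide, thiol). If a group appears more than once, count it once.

4

Working along the chain:
  O2NCH2: –NO2 on carbon → nitro group.
  CH(COOH): pendant –COOH: carbonyl C bonded to C and –OH → carboxylic acid.
  CH(COOH): pendant –COOH: carbonyl C bonded to C and –OH → carboxylic acid.
  CH2CONHCH2: –C(=O)–N– linkage → amide (the N is not an amine).
  CH(COOH): pendant –COOH: carbonyl C bonded to C and –OH → carboxylic acid.
  CH(CN): pendant –C≡N: nitrile.
  CONH2: –C(=O)NH2: carbonyl C bonded to C and to N → amide (the N is not a separate amine).
Distinct types present: amide, carboxylic acid, nitrile, nitro.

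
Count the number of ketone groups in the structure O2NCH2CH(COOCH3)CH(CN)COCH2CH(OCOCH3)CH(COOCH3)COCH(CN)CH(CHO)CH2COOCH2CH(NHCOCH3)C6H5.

2

Working along the chain:
  O2NCH2: –NO2 on carbon → nitro group.
  CH(COOCH3): pendant –COOCH3: carbonyl C bonded to C and –OCH3 → ester.
  CH(CN): pendant –C≡N: nitrile.
  CO: –C(=O)– with carbon on both sides → ketone.
  CH(OCOCH3): pendant –OC(=O)CH3: an acyloxy group → ester.
  CH(COOCH3): pendant –COOCH3: carbonyl C bonded to C and –OCH3 → ester.
  CO: –C(=O)– with carbon on both sides → ketone.
  CH(CN): pendant –C≡N: nitrile.
  CH(CHO): pendant –CHO: carbonyl C bonded to C and H → aldehyde.
  CH2COOCH2: –C(=O)–O–C with C on the carbonyl side → ester.
  CH(NHCOCH3): pendant –NHC(=O)CH3: N bonded to a carbonyl → amide (not amine).
  C6H5: –C6H5 phenyl ring → arene.
Ketone appears at: CO, CO → 2.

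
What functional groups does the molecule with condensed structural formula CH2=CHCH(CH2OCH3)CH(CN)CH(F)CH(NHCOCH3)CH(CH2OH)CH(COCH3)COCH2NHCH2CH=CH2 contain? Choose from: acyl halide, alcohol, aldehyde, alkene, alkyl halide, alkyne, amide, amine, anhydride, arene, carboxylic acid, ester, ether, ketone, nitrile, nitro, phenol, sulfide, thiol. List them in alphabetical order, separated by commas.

C=C double bond → alkene.
pendant –CH2OCH3: C–O–C linkage → ether.
pendant –C≡N: nitrile.
halogen on an sp³ carbon → alkyl halide.
pendant –NHC(=O)CH3: N bonded to a carbonyl → amide (not amine).
pendant –CH2OH on an sp³ backbone C → alcohol.
pendant –COCH3: carbonyl C bonded to two carbons → ketone.
–C(=O)– with carbon on both sides → ketone.
C–N–C with sp³ carbons and no adjacent C=O → amine (secondary).
C=C double bond → alkene.

alcohol, alkene, alkyl halide, amide, amine, ether, ketone, nitrile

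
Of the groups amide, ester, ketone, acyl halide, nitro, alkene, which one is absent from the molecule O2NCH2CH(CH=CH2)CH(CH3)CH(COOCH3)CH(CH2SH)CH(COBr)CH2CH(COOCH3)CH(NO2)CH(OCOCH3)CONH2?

ketone

alkene: present (CH(CH=CH2) — pendant –CH=CH2: C=C double bond → alkene).
acyl halide: present (CH(COBr) — pendant –C(=O)X: carbonyl C bonded to C and halogen → acyl halide).
amide: present (CONH2 — –C(=O)NH2: carbonyl C bonded to C and to N → amide (the N is not a separate amine)).
ester: present (CH(COOCH3) — pendant –COOCH3: carbonyl C bonded to C and –OCH3 → ester).
nitro: present (O2NCH2 — –NO2 on carbon → nitro group).
ketone: absent. In each of CH(COOCH3) and CH(OCOCH3), the C=O is bonded to an –O–C group, which defines an ester, not a ketone. In CONH2, the C=O is bonded to nitrogen, which defines an amide, not a ketone. In CH(COBr), the C=O is bonded to a halogen, which defines an acyl halide, not a ketone.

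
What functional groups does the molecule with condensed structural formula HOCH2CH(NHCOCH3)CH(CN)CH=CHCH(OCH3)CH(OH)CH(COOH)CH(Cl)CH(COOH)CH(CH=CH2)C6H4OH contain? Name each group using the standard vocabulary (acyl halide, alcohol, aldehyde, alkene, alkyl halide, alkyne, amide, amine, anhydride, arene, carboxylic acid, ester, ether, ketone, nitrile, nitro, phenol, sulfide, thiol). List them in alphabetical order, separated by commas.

alcohol, alkene, alkyl halide, amide, arene, carboxylic acid, ether, nitrile, phenol

Taking each segment in turn:
  HOCH2: HO– on an sp³ carbon → alcohol.
  CH(NHCOCH3): pendant –NHC(=O)CH3: N bonded to a carbonyl → amide (not amine).
  CH(CN): pendant –C≡N: nitrile.
  CH=CH: C=C double bond → alkene.
  CH(OCH3): pendant –OCH3: C–O–C with sp³ C, no adjacent C=O → ether.
  CH(OH): –OH on an sp³ carbon → alcohol (secondary).
  CH(COOH): pendant –COOH: carbonyl C bonded to C and –OH → carboxylic acid.
  CH(Cl): halogen on an sp³ carbon → alkyl halide.
  CH(COOH): pendant –COOH: carbonyl C bonded to C and –OH → carboxylic acid.
  CH(CH=CH2): pendant –CH=CH2: C=C double bond → alkene.
  C6H4OH: –OH attached directly to an aromatic ring → phenol (not alcohol); the ring itself is an arene.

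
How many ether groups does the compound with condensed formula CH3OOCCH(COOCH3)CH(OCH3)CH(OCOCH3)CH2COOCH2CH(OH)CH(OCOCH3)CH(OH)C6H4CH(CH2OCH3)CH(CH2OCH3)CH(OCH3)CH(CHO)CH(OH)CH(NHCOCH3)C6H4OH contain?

4

Taking each segment in turn:
  CH3OOC: CH3O–C(=O)–: carbonyl C bonded to C and to –OCH3 → ester (not ketone + ether).
  CH(COOCH3): pendant –COOCH3: carbonyl C bonded to C and –OCH3 → ester.
  CH(OCH3): pendant –OCH3: C–O–C with sp³ C, no adjacent C=O → ether.
  CH(OCOCH3): pendant –OC(=O)CH3: an acyloxy group → ester.
  CH2COOCH2: –C(=O)–O–C with C on the carbonyl side → ester.
  CH(OH): –OH on an sp³ carbon → alcohol (secondary).
  CH(OCOCH3): pendant –OC(=O)CH3: an acyloxy group → ester.
  CH(OH): –OH on an sp³ carbon → alcohol (secondary).
  C6H4: para-disubstituted benzene ring → arene.
  CH(CH2OCH3): pendant –CH2OCH3: C–O–C linkage → ether.
  CH(CH2OCH3): pendant –CH2OCH3: C–O–C linkage → ether.
  CH(OCH3): pendant –OCH3: C–O–C with sp³ C, no adjacent C=O → ether.
  CH(CHO): pendant –CHO: carbonyl C bonded to C and H → aldehyde.
  CH(OH): –OH on an sp³ carbon → alcohol (secondary).
  CH(NHCOCH3): pendant –NHC(=O)CH3: N bonded to a carbonyl → amide (not amine).
  C6H4OH: –OH attached directly to an aromatic ring → phenol (not alcohol); the ring itself is an arene.
Ether appears at: CH(OCH3), CH(CH2OCH3), CH(CH2OCH3), CH(OCH3) → 4.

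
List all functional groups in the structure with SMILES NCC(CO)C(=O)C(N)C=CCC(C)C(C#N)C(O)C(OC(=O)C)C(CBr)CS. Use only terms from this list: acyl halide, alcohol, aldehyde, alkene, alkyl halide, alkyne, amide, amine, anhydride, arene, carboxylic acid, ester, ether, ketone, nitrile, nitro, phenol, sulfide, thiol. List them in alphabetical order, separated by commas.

Reading the structure from left to right:
  H2NCH2: –NH2 on an sp³ carbon with no adjacent C=O → amine.
  CH(CH2OH): pendant –CH2OH on an sp³ backbone C → alcohol.
  CO: –C(=O)– with carbon on both sides → ketone.
  CH(NH2): –NH2 on an sp³ carbon with no adjacent C=O → amine.
  CH=CH: C=C double bond → alkene.
  CH(CN): pendant –C≡N: nitrile.
  CH(OH): –OH on an sp³ carbon → alcohol (secondary).
  CH(OCOCH3): pendant –OC(=O)CH3: an acyloxy group → ester.
  CH(CH2Br): pendant –CH2X: halogen on sp³ carbon → alkyl halide.
  CH2SH: –SH on an sp³ carbon → thiol.

alcohol, alkene, alkyl halide, amine, ester, ketone, nitrile, thiol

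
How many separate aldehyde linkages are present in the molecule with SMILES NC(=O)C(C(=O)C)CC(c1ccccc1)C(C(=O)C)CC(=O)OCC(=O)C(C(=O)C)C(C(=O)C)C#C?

0

–C(=O)NH2: carbonyl C bonded to C and to N → amide (the N is not a separate amine).
pendant –COCH3: carbonyl C bonded to two carbons → ketone.
pendant –C6H5: benzene ring → arene.
pendant –COCH3: carbonyl C bonded to two carbons → ketone.
–C(=O)–O–C with C on the carbonyl side → ester.
–C(=O)– with carbon on both sides → ketone.
pendant –COCH3: carbonyl C bonded to two carbons → ketone.
pendant –COCH3: carbonyl C bonded to two carbons → ketone.
C≡C triple bond → alkyne.
No segment is a aldehyde: CH(COCH3) is ketone, not aldehyde; CH(COCH3) is ketone, not aldehyde; CH2COOCH2 is ester, not aldehyde. → 0.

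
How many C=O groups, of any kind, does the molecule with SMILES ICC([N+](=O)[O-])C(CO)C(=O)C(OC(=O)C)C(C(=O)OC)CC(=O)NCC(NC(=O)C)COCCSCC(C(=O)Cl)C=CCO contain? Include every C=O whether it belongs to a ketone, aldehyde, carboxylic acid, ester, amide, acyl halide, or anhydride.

6

CO: ketone, 1 C=O (running total 1).
CH(OCOCH3): ester, 1 C=O (running total 2).
CH(COOCH3): ester, 1 C=O (running total 3).
CH2CONHCH2: amide, 1 C=O (running total 4).
CH(NHCOCH3): amide, 1 C=O (running total 5).
CH(COCl): acyl halide, 1 C=O (running total 6).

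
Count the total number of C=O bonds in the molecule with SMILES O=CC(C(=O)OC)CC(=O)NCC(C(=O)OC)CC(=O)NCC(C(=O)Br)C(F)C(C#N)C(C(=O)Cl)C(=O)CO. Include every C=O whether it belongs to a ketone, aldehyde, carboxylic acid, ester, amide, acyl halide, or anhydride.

8

OHC: aldehyde, 1 C=O (running total 1).
CH(COOCH3): ester, 1 C=O (running total 2).
CH2CONHCH2: amide, 1 C=O (running total 3).
CH(COOCH3): ester, 1 C=O (running total 4).
CH2CONHCH2: amide, 1 C=O (running total 5).
CH(COBr): acyl halide, 1 C=O (running total 6).
CH(COCl): acyl halide, 1 C=O (running total 7).
CO: ketone, 1 C=O (running total 8).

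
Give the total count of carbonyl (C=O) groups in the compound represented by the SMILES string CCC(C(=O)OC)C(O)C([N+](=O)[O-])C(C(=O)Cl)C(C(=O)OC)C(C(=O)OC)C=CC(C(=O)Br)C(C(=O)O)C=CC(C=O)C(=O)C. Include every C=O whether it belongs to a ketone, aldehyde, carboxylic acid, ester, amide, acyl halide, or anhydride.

CH(COOCH3): ester, 1 C=O (running total 1).
CH(COCl): acyl halide, 1 C=O (running total 2).
CH(COOCH3): ester, 1 C=O (running total 3).
CH(COOCH3): ester, 1 C=O (running total 4).
CH(COBr): acyl halide, 1 C=O (running total 5).
CH(COOH): carboxylic acid, 1 C=O (running total 6).
CH(CHO): aldehyde, 1 C=O (running total 7).
CO: ketone, 1 C=O (running total 8).

8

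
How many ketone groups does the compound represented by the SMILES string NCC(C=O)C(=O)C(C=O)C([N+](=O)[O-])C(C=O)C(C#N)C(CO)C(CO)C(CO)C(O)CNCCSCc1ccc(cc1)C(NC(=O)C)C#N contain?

1

Taking each segment in turn:
  H2NCH2: –NH2 on an sp³ carbon with no adjacent C=O → amine.
  CH(CHO): pendant –CHO: carbonyl C bonded to C and H → aldehyde.
  CO: –C(=O)– with carbon on both sides → ketone.
  CH(CHO): pendant –CHO: carbonyl C bonded to C and H → aldehyde.
  CH(NO2): –NO2 on an sp³ carbon → nitro (the N=O is not a carbonyl).
  CH(CHO): pendant –CHO: carbonyl C bonded to C and H → aldehyde.
  CH(CN): pendant –C≡N: nitrile.
  CH(CH2OH): pendant –CH2OH on an sp³ backbone C → alcohol.
  CH(CH2OH): pendant –CH2OH on an sp³ backbone C → alcohol.
  CH(CH2OH): pendant –CH2OH on an sp³ backbone C → alcohol.
  CH(OH): –OH on an sp³ carbon → alcohol (secondary).
  CH2NHCH2: C–N–C with sp³ carbons and no adjacent C=O → amine (secondary).
  CH2SCH2: C–S–C linkage → sulfide (thioether).
  C6H4: para-disubstituted benzene ring → arene.
  CH(NHCOCH3): pendant –NHC(=O)CH3: N bonded to a carbonyl → amide (not amine).
  CN: –C≡N: carbon triple-bonded to nitrogen → nitrile.
Ketone appears at: CO → 1.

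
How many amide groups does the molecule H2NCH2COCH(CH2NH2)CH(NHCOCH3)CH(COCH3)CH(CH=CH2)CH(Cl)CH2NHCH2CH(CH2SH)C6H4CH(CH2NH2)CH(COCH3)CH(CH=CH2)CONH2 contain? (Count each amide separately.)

2

Reading the structure from left to right:
  H2NCH2: –NH2 on an sp³ carbon with no adjacent C=O → amine.
  CO: –C(=O)– with carbon on both sides → ketone.
  CH(CH2NH2): pendant –CH2NH2: N on sp³ C, no adjacent C=O → amine.
  CH(NHCOCH3): pendant –NHC(=O)CH3: N bonded to a carbonyl → amide (not amine).
  CH(COCH3): pendant –COCH3: carbonyl C bonded to two carbons → ketone.
  CH(CH=CH2): pendant –CH=CH2: C=C double bond → alkene.
  CH(Cl): halogen on an sp³ carbon → alkyl halide.
  CH2NHCH2: C–N–C with sp³ carbons and no adjacent C=O → amine (secondary).
  CH(CH2SH): pendant –CH2SH → thiol.
  C6H4: para-disubstituted benzene ring → arene.
  CH(CH2NH2): pendant –CH2NH2: N on sp³ C, no adjacent C=O → amine.
  CH(COCH3): pendant –COCH3: carbonyl C bonded to two carbons → ketone.
  CH(CH=CH2): pendant –CH=CH2: C=C double bond → alkene.
  CONH2: –C(=O)NH2: carbonyl C bonded to C and to N → amide (the N is not a separate amine).
Amide appears at: CH(NHCOCH3), CONH2 → 2.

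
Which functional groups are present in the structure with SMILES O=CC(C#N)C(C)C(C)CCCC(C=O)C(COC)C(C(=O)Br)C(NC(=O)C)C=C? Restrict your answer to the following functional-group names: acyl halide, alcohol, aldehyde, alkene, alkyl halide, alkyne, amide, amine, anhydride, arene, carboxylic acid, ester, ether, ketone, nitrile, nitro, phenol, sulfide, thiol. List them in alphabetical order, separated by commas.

acyl halide, aldehyde, alkene, amide, ether, nitrile

Taking each segment in turn:
  OHC: terminal –CHO: carbonyl C bonded to H and C → aldehyde.
  CH(CN): pendant –C≡N: nitrile.
  CH(CHO): pendant –CHO: carbonyl C bonded to C and H → aldehyde.
  CH(CH2OCH3): pendant –CH2OCH3: C–O–C linkage → ether.
  CH(COBr): pendant –C(=O)X: carbonyl C bonded to C and halogen → acyl halide.
  CH(NHCOCH3): pendant –NHC(=O)CH3: N bonded to a carbonyl → amide (not amine).
  CH=CH2: C=C double bond → alkene.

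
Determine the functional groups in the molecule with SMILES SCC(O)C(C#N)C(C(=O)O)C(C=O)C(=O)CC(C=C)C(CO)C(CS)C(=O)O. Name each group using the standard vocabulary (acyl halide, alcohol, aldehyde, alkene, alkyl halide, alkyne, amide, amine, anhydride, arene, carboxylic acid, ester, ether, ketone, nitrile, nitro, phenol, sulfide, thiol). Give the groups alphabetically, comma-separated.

Reading the structure from left to right:
  HSCH2: –SH on an sp³ carbon → thiol.
  CH(OH): –OH on an sp³ carbon → alcohol (secondary).
  CH(CN): pendant –C≡N: nitrile.
  CH(COOH): pendant –COOH: carbonyl C bonded to C and –OH → carboxylic acid.
  CH(CHO): pendant –CHO: carbonyl C bonded to C and H → aldehyde.
  CO: –C(=O)– with carbon on both sides → ketone.
  CH(CH=CH2): pendant –CH=CH2: C=C double bond → alkene.
  CH(CH2OH): pendant –CH2OH on an sp³ backbone C → alcohol.
  CH(CH2SH): pendant –CH2SH → thiol.
  COOH: –COOH: carbonyl C bonded to –OH and C → carboxylic acid (the –OH is not a separate alcohol).

alcohol, aldehyde, alkene, carboxylic acid, ketone, nitrile, thiol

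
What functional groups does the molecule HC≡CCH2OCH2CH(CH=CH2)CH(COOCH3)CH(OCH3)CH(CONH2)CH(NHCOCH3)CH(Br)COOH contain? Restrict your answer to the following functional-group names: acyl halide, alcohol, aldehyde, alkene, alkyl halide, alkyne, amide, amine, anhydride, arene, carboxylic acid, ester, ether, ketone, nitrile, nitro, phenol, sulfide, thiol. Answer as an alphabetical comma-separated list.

alkene, alkyl halide, alkyne, amide, carboxylic acid, ester, ether

Working along the chain:
  HC≡C: C≡C triple bond → alkyne.
  CH2OCH2: C–O–C with sp³ carbons on both sides and no adjacent C=O → ether.
  CH(CH=CH2): pendant –CH=CH2: C=C double bond → alkene.
  CH(COOCH3): pendant –COOCH3: carbonyl C bonded to C and –OCH3 → ester.
  CH(OCH3): pendant –OCH3: C–O–C with sp³ C, no adjacent C=O → ether.
  CH(CONH2): pendant –CONH2: carbonyl C bonded to C and N → amide.
  CH(NHCOCH3): pendant –NHC(=O)CH3: N bonded to a carbonyl → amide (not amine).
  CH(Br): halogen on an sp³ carbon → alkyl halide.
  COOH: –COOH: carbonyl C bonded to –OH and C → carboxylic acid (the –OH is not a separate alcohol).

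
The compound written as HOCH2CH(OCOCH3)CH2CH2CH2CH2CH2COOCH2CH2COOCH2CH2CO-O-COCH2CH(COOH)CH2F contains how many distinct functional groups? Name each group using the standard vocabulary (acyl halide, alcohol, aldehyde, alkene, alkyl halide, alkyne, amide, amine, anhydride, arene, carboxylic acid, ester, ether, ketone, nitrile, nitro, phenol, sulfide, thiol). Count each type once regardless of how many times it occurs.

5

Taking each segment in turn:
  HOCH2: HO– on an sp³ carbon → alcohol.
  CH(OCOCH3): pendant –OC(=O)CH3: an acyloxy group → ester.
  CH2COOCH2: –C(=O)–O–C with C on the carbonyl side → ester.
  CH2COOCH2: –C(=O)–O–C with C on the carbonyl side → ester.
  CH2CO-O-COCH2: two acyl groups sharing one oxygen, –C(=O)–O–C(=O)– → anhydride.
  CH(COOH): pendant –COOH: carbonyl C bonded to C and –OH → carboxylic acid.
  CH2F: halogen on an sp³ carbon → alkyl halide.
Distinct types present: alcohol, alkyl halide, anhydride, carboxylic acid, ester.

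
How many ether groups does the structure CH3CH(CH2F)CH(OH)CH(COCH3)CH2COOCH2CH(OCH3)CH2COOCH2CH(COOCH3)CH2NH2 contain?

1

pendant –CH2X: halogen on sp³ carbon → alkyl halide.
–OH on an sp³ carbon → alcohol (secondary).
pendant –COCH3: carbonyl C bonded to two carbons → ketone.
–C(=O)–O–C with C on the carbonyl side → ester.
pendant –OCH3: C–O–C with sp³ C, no adjacent C=O → ether.
–C(=O)–O–C with C on the carbonyl side → ester.
pendant –COOCH3: carbonyl C bonded to C and –OCH3 → ester.
–NH2 on an sp³ carbon with no adjacent C=O → amine.
Ether appears at: CH(OCH3) → 1.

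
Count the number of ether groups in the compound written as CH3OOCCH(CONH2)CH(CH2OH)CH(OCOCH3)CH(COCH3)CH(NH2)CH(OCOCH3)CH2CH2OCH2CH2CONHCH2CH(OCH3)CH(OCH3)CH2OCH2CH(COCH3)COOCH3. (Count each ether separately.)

4

CH3O–C(=O)–: carbonyl C bonded to C and to –OCH3 → ester (not ketone + ether).
pendant –CONH2: carbonyl C bonded to C and N → amide.
pendant –CH2OH on an sp³ backbone C → alcohol.
pendant –OC(=O)CH3: an acyloxy group → ester.
pendant –COCH3: carbonyl C bonded to two carbons → ketone.
–NH2 on an sp³ carbon with no adjacent C=O → amine.
pendant –OC(=O)CH3: an acyloxy group → ester.
C–O–C with sp³ carbons on both sides and no adjacent C=O → ether.
–C(=O)–N– linkage → amide (the N is not an amine).
pendant –OCH3: C–O–C with sp³ C, no adjacent C=O → ether.
pendant –OCH3: C–O–C with sp³ C, no adjacent C=O → ether.
C–O–C with sp³ carbons on both sides and no adjacent C=O → ether.
pendant –COCH3: carbonyl C bonded to two carbons → ketone.
–C(=O)OCH3: carbonyl C bonded to C and to –OCH3 → ester (not ketone + ether).
Ether appears at: CH2OCH2, CH(OCH3), CH(OCH3), CH2OCH2 → 4.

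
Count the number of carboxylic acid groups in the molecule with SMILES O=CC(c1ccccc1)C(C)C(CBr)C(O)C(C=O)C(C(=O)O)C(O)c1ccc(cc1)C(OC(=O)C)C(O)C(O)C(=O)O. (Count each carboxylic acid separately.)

2

Reading the structure from left to right:
  OHC: terminal –CHO: carbonyl C bonded to H and C → aldehyde.
  CH(C6H5): pendant –C6H5: benzene ring → arene.
  CH(CH2Br): pendant –CH2X: halogen on sp³ carbon → alkyl halide.
  CH(OH): –OH on an sp³ carbon → alcohol (secondary).
  CH(CHO): pendant –CHO: carbonyl C bonded to C and H → aldehyde.
  CH(COOH): pendant –COOH: carbonyl C bonded to C and –OH → carboxylic acid.
  CH(OH): –OH on an sp³ carbon → alcohol (secondary).
  C6H4: para-disubstituted benzene ring → arene.
  CH(OCOCH3): pendant –OC(=O)CH3: an acyloxy group → ester.
  CH(OH): –OH on an sp³ carbon → alcohol (secondary).
  CH(OH): –OH on an sp³ carbon → alcohol (secondary).
  COOH: –COOH: carbonyl C bonded to –OH and C → carboxylic acid (the –OH is not a separate alcohol).
Carboxylic acid appears at: CH(COOH), COOH → 2.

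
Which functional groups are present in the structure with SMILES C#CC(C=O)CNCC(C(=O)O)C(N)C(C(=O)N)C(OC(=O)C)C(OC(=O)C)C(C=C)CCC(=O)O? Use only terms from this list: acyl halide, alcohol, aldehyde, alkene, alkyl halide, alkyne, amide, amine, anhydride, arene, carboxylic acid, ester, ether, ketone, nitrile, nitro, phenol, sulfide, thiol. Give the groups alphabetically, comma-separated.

C≡C triple bond → alkyne.
pendant –CHO: carbonyl C bonded to C and H → aldehyde.
C–N–C with sp³ carbons and no adjacent C=O → amine (secondary).
pendant –COOH: carbonyl C bonded to C and –OH → carboxylic acid.
–NH2 on an sp³ carbon with no adjacent C=O → amine.
pendant –CONH2: carbonyl C bonded to C and N → amide.
pendant –OC(=O)CH3: an acyloxy group → ester.
pendant –OC(=O)CH3: an acyloxy group → ester.
pendant –CH=CH2: C=C double bond → alkene.
–COOH: carbonyl C bonded to –OH and C → carboxylic acid (the –OH is not a separate alcohol).

aldehyde, alkene, alkyne, amide, amine, carboxylic acid, ester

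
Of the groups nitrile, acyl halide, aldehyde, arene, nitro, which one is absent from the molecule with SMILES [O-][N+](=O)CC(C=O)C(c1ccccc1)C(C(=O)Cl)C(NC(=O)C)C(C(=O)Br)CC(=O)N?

nitro: present (O2NCH2 — –NO2 on carbon → nitro group).
acyl halide: present (CH(COCl) — pendant –C(=O)X: carbonyl C bonded to C and halogen → acyl halide).
arene: present (CH(C6H5) — pendant –C6H5: benzene ring → arene).
aldehyde: present (CH(CHO) — pendant –CHO: carbonyl C bonded to C and H → aldehyde).
nitrile: no segment matches this pattern.

nitrile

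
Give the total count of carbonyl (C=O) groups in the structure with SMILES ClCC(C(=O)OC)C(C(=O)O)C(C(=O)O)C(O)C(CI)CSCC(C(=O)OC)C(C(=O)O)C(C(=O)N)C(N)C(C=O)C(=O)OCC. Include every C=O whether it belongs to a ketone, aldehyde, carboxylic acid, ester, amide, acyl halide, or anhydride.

CH(COOCH3): ester, 1 C=O (running total 1).
CH(COOH): carboxylic acid, 1 C=O (running total 2).
CH(COOH): carboxylic acid, 1 C=O (running total 3).
CH(COOCH3): ester, 1 C=O (running total 4).
CH(COOH): carboxylic acid, 1 C=O (running total 5).
CH(CONH2): amide, 1 C=O (running total 6).
CH(CHO): aldehyde, 1 C=O (running total 7).
COOCH2CH3: ester, 1 C=O (running total 8).

8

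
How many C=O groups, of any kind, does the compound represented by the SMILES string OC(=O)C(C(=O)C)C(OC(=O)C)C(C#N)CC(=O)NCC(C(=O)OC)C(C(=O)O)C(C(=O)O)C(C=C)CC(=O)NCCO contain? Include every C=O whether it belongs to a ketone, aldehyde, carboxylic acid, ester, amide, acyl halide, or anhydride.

HOOC: carboxylic acid, 1 C=O (running total 1).
CH(COCH3): ketone, 1 C=O (running total 2).
CH(OCOCH3): ester, 1 C=O (running total 3).
CH2CONHCH2: amide, 1 C=O (running total 4).
CH(COOCH3): ester, 1 C=O (running total 5).
CH(COOH): carboxylic acid, 1 C=O (running total 6).
CH(COOH): carboxylic acid, 1 C=O (running total 7).
CH2CONHCH2: amide, 1 C=O (running total 8).

8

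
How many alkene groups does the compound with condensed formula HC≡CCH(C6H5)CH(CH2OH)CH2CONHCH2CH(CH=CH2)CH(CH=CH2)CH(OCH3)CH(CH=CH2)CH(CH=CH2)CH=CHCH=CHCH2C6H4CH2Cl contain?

Working along the chain:
  HC≡C: C≡C triple bond → alkyne.
  CH(C6H5): pendant –C6H5: benzene ring → arene.
  CH(CH2OH): pendant –CH2OH on an sp³ backbone C → alcohol.
  CH2CONHCH2: –C(=O)–N– linkage → amide (the N is not an amine).
  CH(CH=CH2): pendant –CH=CH2: C=C double bond → alkene.
  CH(CH=CH2): pendant –CH=CH2: C=C double bond → alkene.
  CH(OCH3): pendant –OCH3: C–O–C with sp³ C, no adjacent C=O → ether.
  CH(CH=CH2): pendant –CH=CH2: C=C double bond → alkene.
  CH(CH=CH2): pendant –CH=CH2: C=C double bond → alkene.
  CH=CH: C=C double bond → alkene.
  CH=CH: C=C double bond → alkene.
  C6H4: para-disubstituted benzene ring → arene.
  CH2Cl: halogen on an sp³ carbon → alkyl halide.
Alkene appears at: CH(CH=CH2), CH(CH=CH2), CH(CH=CH2), CH(CH=CH2), CH=CH, CH=CH → 6.

6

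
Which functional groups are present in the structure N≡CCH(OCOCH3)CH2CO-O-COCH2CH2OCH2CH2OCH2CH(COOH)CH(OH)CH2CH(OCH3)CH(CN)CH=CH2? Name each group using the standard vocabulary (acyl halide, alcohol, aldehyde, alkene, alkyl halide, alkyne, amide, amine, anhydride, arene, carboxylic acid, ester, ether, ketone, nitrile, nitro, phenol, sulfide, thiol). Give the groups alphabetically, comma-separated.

alcohol, alkene, anhydride, carboxylic acid, ester, ether, nitrile

N≡C–: carbon triple-bonded to nitrogen → nitrile.
pendant –OC(=O)CH3: an acyloxy group → ester.
two acyl groups sharing one oxygen, –C(=O)–O–C(=O)– → anhydride.
C–O–C with sp³ carbons on both sides and no adjacent C=O → ether.
C–O–C with sp³ carbons on both sides and no adjacent C=O → ether.
pendant –COOH: carbonyl C bonded to C and –OH → carboxylic acid.
–OH on an sp³ carbon → alcohol (secondary).
pendant –OCH3: C–O–C with sp³ C, no adjacent C=O → ether.
pendant –C≡N: nitrile.
C=C double bond → alkene.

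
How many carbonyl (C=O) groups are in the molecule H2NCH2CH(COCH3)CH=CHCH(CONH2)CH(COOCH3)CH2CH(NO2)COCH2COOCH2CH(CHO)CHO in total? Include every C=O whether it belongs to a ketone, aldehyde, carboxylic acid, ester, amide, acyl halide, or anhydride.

7

CH(COCH3): ketone, 1 C=O (running total 1).
CH(CONH2): amide, 1 C=O (running total 2).
CH(COOCH3): ester, 1 C=O (running total 3).
CO: ketone, 1 C=O (running total 4).
CH2COOCH2: ester, 1 C=O (running total 5).
CH(CHO): aldehyde, 1 C=O (running total 6).
CHO: aldehyde, 1 C=O (running total 7).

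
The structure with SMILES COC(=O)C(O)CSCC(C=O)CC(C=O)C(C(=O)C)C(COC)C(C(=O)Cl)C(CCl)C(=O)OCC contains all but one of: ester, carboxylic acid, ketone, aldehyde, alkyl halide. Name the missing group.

carboxylic acid

alkyl halide: present (CH(CH2Cl) — pendant –CH2X: halogen on sp³ carbon → alkyl halide).
aldehyde: present (CH(CHO) — pendant –CHO: carbonyl C bonded to C and H → aldehyde).
ketone: present (CH(COCH3) — pendant –COCH3: carbonyl C bonded to two carbons → ketone).
ester: present (CH3OOC — CH3O–C(=O)–: carbonyl C bonded to C and to –OCH3 → ester (not ketone + ether)).
carboxylic acid: absent. In each of CH3OOC and COOCH2CH3, the acyl oxygen is bonded to carbon (–O–C), not to H, so this is an ester.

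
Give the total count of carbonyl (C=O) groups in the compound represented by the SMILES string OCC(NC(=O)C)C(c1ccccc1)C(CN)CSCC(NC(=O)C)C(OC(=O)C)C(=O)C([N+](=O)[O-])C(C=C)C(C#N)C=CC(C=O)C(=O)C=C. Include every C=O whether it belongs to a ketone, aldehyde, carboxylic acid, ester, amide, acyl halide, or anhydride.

6

CH(NHCOCH3): amide, 1 C=O (running total 1).
CH(NHCOCH3): amide, 1 C=O (running total 2).
CH(OCOCH3): ester, 1 C=O (running total 3).
CO: ketone, 1 C=O (running total 4).
CH(CHO): aldehyde, 1 C=O (running total 5).
CO: ketone, 1 C=O (running total 6).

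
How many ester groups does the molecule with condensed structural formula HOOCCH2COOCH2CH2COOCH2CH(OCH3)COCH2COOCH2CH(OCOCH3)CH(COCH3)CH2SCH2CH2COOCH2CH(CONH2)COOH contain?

Working along the chain:
  HOOC: –COOH: carbonyl C bonded to –OH and C → carboxylic acid (the –OH is not a separate alcohol).
  CH2COOCH2: –C(=O)–O–C with C on the carbonyl side → ester.
  CH2COOCH2: –C(=O)–O–C with C on the carbonyl side → ester.
  CH(OCH3): pendant –OCH3: C–O–C with sp³ C, no adjacent C=O → ether.
  CO: –C(=O)– with carbon on both sides → ketone.
  CH2COOCH2: –C(=O)–O–C with C on the carbonyl side → ester.
  CH(OCOCH3): pendant –OC(=O)CH3: an acyloxy group → ester.
  CH(COCH3): pendant –COCH3: carbonyl C bonded to two carbons → ketone.
  CH2SCH2: C–S–C linkage → sulfide (thioether).
  CH2COOCH2: –C(=O)–O–C with C on the carbonyl side → ester.
  CH(CONH2): pendant –CONH2: carbonyl C bonded to C and N → amide.
  COOH: –COOH: carbonyl C bonded to –OH and C → carboxylic acid (the –OH is not a separate alcohol).
Ester appears at: CH2COOCH2, CH2COOCH2, CH2COOCH2, CH(OCOCH3), CH2COOCH2 → 5.

5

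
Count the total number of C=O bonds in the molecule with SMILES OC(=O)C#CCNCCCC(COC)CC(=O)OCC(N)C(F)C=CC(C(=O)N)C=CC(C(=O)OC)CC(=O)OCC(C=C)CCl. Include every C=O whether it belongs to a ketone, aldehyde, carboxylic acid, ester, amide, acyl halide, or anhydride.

HOOC: carboxylic acid, 1 C=O (running total 1).
CH2COOCH2: ester, 1 C=O (running total 2).
CH(CONH2): amide, 1 C=O (running total 3).
CH(COOCH3): ester, 1 C=O (running total 4).
CH2COOCH2: ester, 1 C=O (running total 5).

5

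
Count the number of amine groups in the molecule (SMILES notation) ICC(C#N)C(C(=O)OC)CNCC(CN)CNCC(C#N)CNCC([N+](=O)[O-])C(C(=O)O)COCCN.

5

halogen on an sp³ carbon → alkyl halide.
pendant –C≡N: nitrile.
pendant –COOCH3: carbonyl C bonded to C and –OCH3 → ester.
C–N–C with sp³ carbons and no adjacent C=O → amine (secondary).
pendant –CH2NH2: N on sp³ C, no adjacent C=O → amine.
C–N–C with sp³ carbons and no adjacent C=O → amine (secondary).
pendant –C≡N: nitrile.
C–N–C with sp³ carbons and no adjacent C=O → amine (secondary).
–NO2 on an sp³ carbon → nitro (the N=O is not a carbonyl).
pendant –COOH: carbonyl C bonded to C and –OH → carboxylic acid.
C–O–C with sp³ carbons on both sides and no adjacent C=O → ether.
–NH2 on an sp³ carbon with no adjacent C=O → amine.
Amine appears at: CH2NHCH2, CH(CH2NH2), CH2NHCH2, CH2NHCH2, CH2NH2 → 5.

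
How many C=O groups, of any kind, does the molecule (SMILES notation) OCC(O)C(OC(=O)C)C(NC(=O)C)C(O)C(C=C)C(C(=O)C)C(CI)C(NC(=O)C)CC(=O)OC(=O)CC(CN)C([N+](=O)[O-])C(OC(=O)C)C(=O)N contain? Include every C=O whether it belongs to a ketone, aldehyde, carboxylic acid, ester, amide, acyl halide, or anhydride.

CH(OCOCH3): ester, 1 C=O (running total 1).
CH(NHCOCH3): amide, 1 C=O (running total 2).
CH(COCH3): ketone, 1 C=O (running total 3).
CH(NHCOCH3): amide, 1 C=O (running total 4).
CH2CO-O-COCH2: anhydride, 2 C=O (running total 6).
CH(OCOCH3): ester, 1 C=O (running total 7).
CONH2: amide, 1 C=O (running total 8).

8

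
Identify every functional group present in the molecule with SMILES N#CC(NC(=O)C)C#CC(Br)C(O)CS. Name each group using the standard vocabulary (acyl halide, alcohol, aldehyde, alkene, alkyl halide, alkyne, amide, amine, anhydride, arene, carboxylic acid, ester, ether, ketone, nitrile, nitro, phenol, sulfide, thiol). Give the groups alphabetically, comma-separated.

alcohol, alkyl halide, alkyne, amide, nitrile, thiol

Taking each segment in turn:
  N≡C: N≡C–: carbon triple-bonded to nitrogen → nitrile.
  CH(NHCOCH3): pendant –NHC(=O)CH3: N bonded to a carbonyl → amide (not amine).
  C≡C: C≡C triple bond → alkyne.
  CH(Br): halogen on an sp³ carbon → alkyl halide.
  CH(OH): –OH on an sp³ carbon → alcohol (secondary).
  CH2SH: –SH on an sp³ carbon → thiol.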